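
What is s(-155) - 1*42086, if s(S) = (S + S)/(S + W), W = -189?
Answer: -7238637/172 ≈ -42085.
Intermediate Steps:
s(S) = 2*S/(-189 + S) (s(S) = (S + S)/(S - 189) = (2*S)/(-189 + S) = 2*S/(-189 + S))
s(-155) - 1*42086 = 2*(-155)/(-189 - 155) - 1*42086 = 2*(-155)/(-344) - 42086 = 2*(-155)*(-1/344) - 42086 = 155/172 - 42086 = -7238637/172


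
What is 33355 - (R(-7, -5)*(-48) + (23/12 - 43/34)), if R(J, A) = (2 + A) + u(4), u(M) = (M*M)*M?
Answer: 7401599/204 ≈ 36282.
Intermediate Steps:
u(M) = M³ (u(M) = M²*M = M³)
R(J, A) = 66 + A (R(J, A) = (2 + A) + 4³ = (2 + A) + 64 = 66 + A)
33355 - (R(-7, -5)*(-48) + (23/12 - 43/34)) = 33355 - ((66 - 5)*(-48) + (23/12 - 43/34)) = 33355 - (61*(-48) + (23*(1/12) - 43*1/34)) = 33355 - (-2928 + (23/12 - 43/34)) = 33355 - (-2928 + 133/204) = 33355 - 1*(-597179/204) = 33355 + 597179/204 = 7401599/204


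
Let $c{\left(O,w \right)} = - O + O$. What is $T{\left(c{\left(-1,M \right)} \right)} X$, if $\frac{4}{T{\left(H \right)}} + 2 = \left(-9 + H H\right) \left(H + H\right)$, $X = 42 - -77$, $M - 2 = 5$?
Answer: $-238$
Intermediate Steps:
$M = 7$ ($M = 2 + 5 = 7$)
$c{\left(O,w \right)} = 0$
$X = 119$ ($X = 42 + 77 = 119$)
$T{\left(H \right)} = \frac{4}{-2 + 2 H \left(-9 + H^{2}\right)}$ ($T{\left(H \right)} = \frac{4}{-2 + \left(-9 + H H\right) \left(H + H\right)} = \frac{4}{-2 + \left(-9 + H^{2}\right) 2 H} = \frac{4}{-2 + 2 H \left(-9 + H^{2}\right)}$)
$T{\left(c{\left(-1,M \right)} \right)} X = \frac{2}{-1 + 0^{3} - 0} \cdot 119 = \frac{2}{-1 + 0 + 0} \cdot 119 = \frac{2}{-1} \cdot 119 = 2 \left(-1\right) 119 = \left(-2\right) 119 = -238$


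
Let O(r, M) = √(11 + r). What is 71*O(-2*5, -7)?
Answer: 71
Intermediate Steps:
71*O(-2*5, -7) = 71*√(11 - 2*5) = 71*√(11 - 10) = 71*√1 = 71*1 = 71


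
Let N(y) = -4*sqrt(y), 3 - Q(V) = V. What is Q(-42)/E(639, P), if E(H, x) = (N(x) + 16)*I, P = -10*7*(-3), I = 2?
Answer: -45/388 - 45*sqrt(210)/1552 ≈ -0.53615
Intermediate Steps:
Q(V) = 3 - V
P = 210 (P = -70*(-3) = 210)
E(H, x) = 32 - 8*sqrt(x) (E(H, x) = (-4*sqrt(x) + 16)*2 = (16 - 4*sqrt(x))*2 = 32 - 8*sqrt(x))
Q(-42)/E(639, P) = (3 - 1*(-42))/(32 - 8*sqrt(210)) = (3 + 42)/(32 - 8*sqrt(210)) = 45/(32 - 8*sqrt(210))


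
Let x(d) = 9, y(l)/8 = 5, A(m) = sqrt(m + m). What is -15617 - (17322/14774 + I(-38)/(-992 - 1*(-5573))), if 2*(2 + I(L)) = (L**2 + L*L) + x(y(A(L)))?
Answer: -1057054503871/67679694 ≈ -15618.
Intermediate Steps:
A(m) = sqrt(2)*sqrt(m) (A(m) = sqrt(2*m) = sqrt(2)*sqrt(m))
y(l) = 40 (y(l) = 8*5 = 40)
I(L) = 5/2 + L**2 (I(L) = -2 + ((L**2 + L*L) + 9)/2 = -2 + ((L**2 + L**2) + 9)/2 = -2 + (2*L**2 + 9)/2 = -2 + (9 + 2*L**2)/2 = -2 + (9/2 + L**2) = 5/2 + L**2)
-15617 - (17322/14774 + I(-38)/(-992 - 1*(-5573))) = -15617 - (17322/14774 + (5/2 + (-38)**2)/(-992 - 1*(-5573))) = -15617 - (17322*(1/14774) + (5/2 + 1444)/(-992 + 5573)) = -15617 - (8661/7387 + (2893/2)/4581) = -15617 - (8661/7387 + (2893/2)*(1/4581)) = -15617 - (8661/7387 + 2893/9162) = -15617 - 1*100722673/67679694 = -15617 - 100722673/67679694 = -1057054503871/67679694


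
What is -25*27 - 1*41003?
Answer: -41678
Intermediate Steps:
-25*27 - 1*41003 = -675 - 41003 = -41678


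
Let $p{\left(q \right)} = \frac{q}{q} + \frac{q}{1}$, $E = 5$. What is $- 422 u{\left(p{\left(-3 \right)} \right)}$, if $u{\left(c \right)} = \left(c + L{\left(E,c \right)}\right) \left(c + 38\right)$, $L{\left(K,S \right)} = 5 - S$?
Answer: $-75960$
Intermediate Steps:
$p{\left(q \right)} = 1 + q$ ($p{\left(q \right)} = 1 + q 1 = 1 + q$)
$u{\left(c \right)} = 190 + 5 c$ ($u{\left(c \right)} = \left(c - \left(-5 + c\right)\right) \left(c + 38\right) = 5 \left(38 + c\right) = 190 + 5 c$)
$- 422 u{\left(p{\left(-3 \right)} \right)} = - 422 \left(190 + 5 \left(1 - 3\right)\right) = - 422 \left(190 + 5 \left(-2\right)\right) = - 422 \left(190 - 10\right) = \left(-422\right) 180 = -75960$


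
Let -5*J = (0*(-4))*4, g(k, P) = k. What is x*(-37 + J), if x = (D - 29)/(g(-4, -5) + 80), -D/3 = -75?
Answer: -1813/19 ≈ -95.421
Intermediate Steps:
D = 225 (D = -3*(-75) = 225)
x = 49/19 (x = (225 - 29)/(-4 + 80) = 196/76 = 196*(1/76) = 49/19 ≈ 2.5789)
J = 0 (J = -0*(-4)*4/5 = -0*4 = -⅕*0 = 0)
x*(-37 + J) = 49*(-37 + 0)/19 = (49/19)*(-37) = -1813/19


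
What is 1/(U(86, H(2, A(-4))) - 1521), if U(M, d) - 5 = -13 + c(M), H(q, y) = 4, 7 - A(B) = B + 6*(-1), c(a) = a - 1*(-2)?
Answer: -1/1441 ≈ -0.00069396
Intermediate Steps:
c(a) = 2 + a (c(a) = a + 2 = 2 + a)
A(B) = 13 - B (A(B) = 7 - (B + 6*(-1)) = 7 - (B - 6) = 7 - (-6 + B) = 7 + (6 - B) = 13 - B)
U(M, d) = -6 + M (U(M, d) = 5 + (-13 + (2 + M)) = 5 + (-11 + M) = -6 + M)
1/(U(86, H(2, A(-4))) - 1521) = 1/((-6 + 86) - 1521) = 1/(80 - 1521) = 1/(-1441) = -1/1441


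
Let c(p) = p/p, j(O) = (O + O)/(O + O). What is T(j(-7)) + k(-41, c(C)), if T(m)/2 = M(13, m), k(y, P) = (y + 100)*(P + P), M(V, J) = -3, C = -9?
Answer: 112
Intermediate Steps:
j(O) = 1 (j(O) = (2*O)/((2*O)) = (2*O)*(1/(2*O)) = 1)
c(p) = 1
k(y, P) = 2*P*(100 + y) (k(y, P) = (100 + y)*(2*P) = 2*P*(100 + y))
T(m) = -6 (T(m) = 2*(-3) = -6)
T(j(-7)) + k(-41, c(C)) = -6 + 2*1*(100 - 41) = -6 + 2*1*59 = -6 + 118 = 112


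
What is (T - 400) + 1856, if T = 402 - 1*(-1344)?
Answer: 3202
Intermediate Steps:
T = 1746 (T = 402 + 1344 = 1746)
(T - 400) + 1856 = (1746 - 400) + 1856 = 1346 + 1856 = 3202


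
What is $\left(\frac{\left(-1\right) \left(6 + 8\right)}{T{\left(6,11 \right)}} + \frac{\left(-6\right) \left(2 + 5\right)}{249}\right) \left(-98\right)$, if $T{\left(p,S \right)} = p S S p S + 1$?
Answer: $\frac{65856000}{3977111} \approx 16.559$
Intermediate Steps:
$T{\left(p,S \right)} = 1 + S^{3} p^{2}$ ($T{\left(p,S \right)} = S p S p S + 1 = p S^{2} p S + 1 = S^{2} p^{2} S + 1 = S^{3} p^{2} + 1 = 1 + S^{3} p^{2}$)
$\left(\frac{\left(-1\right) \left(6 + 8\right)}{T{\left(6,11 \right)}} + \frac{\left(-6\right) \left(2 + 5\right)}{249}\right) \left(-98\right) = \left(\frac{\left(-1\right) \left(6 + 8\right)}{1 + 11^{3} \cdot 6^{2}} + \frac{\left(-6\right) \left(2 + 5\right)}{249}\right) \left(-98\right) = \left(\frac{\left(-1\right) 14}{1 + 1331 \cdot 36} + \left(-6\right) 7 \cdot \frac{1}{249}\right) \left(-98\right) = \left(- \frac{14}{1 + 47916} - \frac{14}{83}\right) \left(-98\right) = \left(- \frac{14}{47917} - \frac{14}{83}\right) \left(-98\right) = \left(- \frac{672000}{3977111}\right) \left(-98\right) = \frac{65856000}{3977111}$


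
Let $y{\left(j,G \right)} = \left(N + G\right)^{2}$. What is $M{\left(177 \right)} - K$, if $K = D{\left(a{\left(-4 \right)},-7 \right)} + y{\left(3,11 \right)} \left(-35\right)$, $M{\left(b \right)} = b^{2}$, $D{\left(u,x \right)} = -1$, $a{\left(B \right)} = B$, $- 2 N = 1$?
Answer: $\frac{140755}{4} \approx 35189.0$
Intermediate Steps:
$N = - \frac{1}{2}$ ($N = \left(- \frac{1}{2}\right) 1 = - \frac{1}{2} \approx -0.5$)
$y{\left(j,G \right)} = \left(- \frac{1}{2} + G\right)^{2}$
$K = - \frac{15439}{4}$ ($K = -1 + \frac{\left(-1 + 2 \cdot 11\right)^{2}}{4} \left(-35\right) = -1 + \frac{\left(-1 + 22\right)^{2}}{4} \left(-35\right) = -1 + \frac{21^{2}}{4} \left(-35\right) = -1 + \frac{1}{4} \cdot 441 \left(-35\right) = -1 + \frac{441}{4} \left(-35\right) = -1 - \frac{15435}{4} = - \frac{15439}{4} \approx -3859.8$)
$M{\left(177 \right)} - K = 177^{2} - - \frac{15439}{4} = 31329 + \frac{15439}{4} = \frac{140755}{4}$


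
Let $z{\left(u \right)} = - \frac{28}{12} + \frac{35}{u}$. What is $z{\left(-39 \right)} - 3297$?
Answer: $- \frac{42903}{13} \approx -3300.2$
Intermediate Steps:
$z{\left(u \right)} = - \frac{7}{3} + \frac{35}{u}$ ($z{\left(u \right)} = \left(-28\right) \frac{1}{12} + \frac{35}{u} = - \frac{7}{3} + \frac{35}{u}$)
$z{\left(-39 \right)} - 3297 = \left(- \frac{7}{3} + \frac{35}{-39}\right) - 3297 = \left(- \frac{7}{3} + 35 \left(- \frac{1}{39}\right)\right) - 3297 = \left(- \frac{7}{3} - \frac{35}{39}\right) - 3297 = - \frac{42}{13} - 3297 = - \frac{42903}{13}$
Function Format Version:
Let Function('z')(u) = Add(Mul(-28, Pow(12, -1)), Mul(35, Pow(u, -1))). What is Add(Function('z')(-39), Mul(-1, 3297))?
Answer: Rational(-42903, 13) ≈ -3300.2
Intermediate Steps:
Function('z')(u) = Add(Rational(-7, 3), Mul(35, Pow(u, -1))) (Function('z')(u) = Add(Mul(-28, Rational(1, 12)), Mul(35, Pow(u, -1))) = Add(Rational(-7, 3), Mul(35, Pow(u, -1))))
Add(Function('z')(-39), Mul(-1, 3297)) = Add(Add(Rational(-7, 3), Mul(35, Pow(-39, -1))), Mul(-1, 3297)) = Add(Add(Rational(-7, 3), Mul(35, Rational(-1, 39))), -3297) = Add(Add(Rational(-7, 3), Rational(-35, 39)), -3297) = Add(Rational(-42, 13), -3297) = Rational(-42903, 13)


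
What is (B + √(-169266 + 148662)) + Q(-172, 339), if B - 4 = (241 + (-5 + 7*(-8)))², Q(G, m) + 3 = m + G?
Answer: 32568 + 2*I*√5151 ≈ 32568.0 + 143.54*I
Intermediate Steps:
Q(G, m) = -3 + G + m (Q(G, m) = -3 + (m + G) = -3 + (G + m) = -3 + G + m)
B = 32404 (B = 4 + (241 + (-5 + 7*(-8)))² = 4 + (241 + (-5 - 56))² = 4 + (241 - 61)² = 4 + 180² = 4 + 32400 = 32404)
(B + √(-169266 + 148662)) + Q(-172, 339) = (32404 + √(-169266 + 148662)) + (-3 - 172 + 339) = (32404 + √(-20604)) + 164 = (32404 + 2*I*√5151) + 164 = 32568 + 2*I*√5151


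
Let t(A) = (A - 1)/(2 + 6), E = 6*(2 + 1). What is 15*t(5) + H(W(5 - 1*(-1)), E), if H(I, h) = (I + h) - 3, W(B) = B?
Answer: 57/2 ≈ 28.500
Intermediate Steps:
E = 18 (E = 6*3 = 18)
H(I, h) = -3 + I + h
t(A) = -⅛ + A/8 (t(A) = (-1 + A)/8 = (-1 + A)*(⅛) = -⅛ + A/8)
15*t(5) + H(W(5 - 1*(-1)), E) = 15*(-⅛ + (⅛)*5) + (-3 + (5 - 1*(-1)) + 18) = 15*(-⅛ + 5/8) + (-3 + (5 + 1) + 18) = 15*(½) + (-3 + 6 + 18) = 15/2 + 21 = 57/2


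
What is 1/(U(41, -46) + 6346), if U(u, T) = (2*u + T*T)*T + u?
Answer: -1/94721 ≈ -1.0557e-5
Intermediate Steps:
U(u, T) = u + T*(T² + 2*u) (U(u, T) = (2*u + T²)*T + u = (T² + 2*u)*T + u = T*(T² + 2*u) + u = u + T*(T² + 2*u))
1/(U(41, -46) + 6346) = 1/((41 + (-46)³ + 2*(-46)*41) + 6346) = 1/((41 - 97336 - 3772) + 6346) = 1/(-101067 + 6346) = 1/(-94721) = -1/94721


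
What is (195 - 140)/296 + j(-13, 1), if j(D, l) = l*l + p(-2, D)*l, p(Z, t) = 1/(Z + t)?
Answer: 4969/4440 ≈ 1.1191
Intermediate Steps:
j(D, l) = l**2 + l/(-2 + D) (j(D, l) = l*l + l/(-2 + D) = l**2 + l/(-2 + D))
(195 - 140)/296 + j(-13, 1) = (195 - 140)/296 + 1*(1 + 1*(-2 - 13))/(-2 - 13) = 55*(1/296) + 1*(1 + 1*(-15))/(-15) = 55/296 + 1*(-1/15)*(1 - 15) = 55/296 + 1*(-1/15)*(-14) = 55/296 + 14/15 = 4969/4440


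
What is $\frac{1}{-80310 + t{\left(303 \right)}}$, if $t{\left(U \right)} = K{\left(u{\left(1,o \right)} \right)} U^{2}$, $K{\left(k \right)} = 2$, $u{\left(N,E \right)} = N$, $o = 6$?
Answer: $\frac{1}{103308} \approx 9.6798 \cdot 10^{-6}$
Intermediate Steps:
$t{\left(U \right)} = 2 U^{2}$
$\frac{1}{-80310 + t{\left(303 \right)}} = \frac{1}{-80310 + 2 \cdot 303^{2}} = \frac{1}{-80310 + 2 \cdot 91809} = \frac{1}{-80310 + 183618} = \frac{1}{103308}$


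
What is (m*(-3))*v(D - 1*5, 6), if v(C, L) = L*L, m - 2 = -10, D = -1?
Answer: 864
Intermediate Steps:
m = -8 (m = 2 - 10 = -8)
v(C, L) = L²
(m*(-3))*v(D - 1*5, 6) = -8*(-3)*6² = 24*36 = 864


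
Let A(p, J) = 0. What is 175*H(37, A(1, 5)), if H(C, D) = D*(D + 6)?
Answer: 0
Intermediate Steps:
H(C, D) = D*(6 + D)
175*H(37, A(1, 5)) = 175*(0*(6 + 0)) = 175*(0*6) = 175*0 = 0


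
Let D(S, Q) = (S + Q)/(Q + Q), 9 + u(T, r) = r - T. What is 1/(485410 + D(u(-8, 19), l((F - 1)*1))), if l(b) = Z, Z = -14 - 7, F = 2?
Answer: 14/6795741 ≈ 2.0601e-6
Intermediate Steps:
u(T, r) = -9 + r - T (u(T, r) = -9 + (r - T) = -9 + r - T)
Z = -21
l(b) = -21
D(S, Q) = (Q + S)/(2*Q) (D(S, Q) = (Q + S)/((2*Q)) = (Q + S)*(1/(2*Q)) = (Q + S)/(2*Q))
1/(485410 + D(u(-8, 19), l((F - 1)*1))) = 1/(485410 + (½)*(-21 + (-9 + 19 - 1*(-8)))/(-21)) = 1/(485410 + (½)*(-1/21)*(-21 + (-9 + 19 + 8))) = 1/(485410 + (½)*(-1/21)*(-21 + 18)) = 1/(485410 + (½)*(-1/21)*(-3)) = 1/(485410 + 1/14) = 1/(6795741/14) = 14/6795741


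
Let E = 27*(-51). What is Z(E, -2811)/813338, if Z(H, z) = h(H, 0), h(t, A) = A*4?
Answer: 0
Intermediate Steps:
h(t, A) = 4*A
E = -1377
Z(H, z) = 0 (Z(H, z) = 4*0 = 0)
Z(E, -2811)/813338 = 0/813338 = 0*(1/813338) = 0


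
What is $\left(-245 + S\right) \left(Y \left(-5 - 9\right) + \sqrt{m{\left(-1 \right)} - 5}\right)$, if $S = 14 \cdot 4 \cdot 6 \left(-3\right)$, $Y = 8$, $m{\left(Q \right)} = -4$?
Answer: $140336 - 3759 i \approx 1.4034 \cdot 10^{5} - 3759.0 i$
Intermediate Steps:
$S = -1008$ ($S = 14 \cdot 24 \left(-3\right) = 14 \left(-72\right) = -1008$)
$\left(-245 + S\right) \left(Y \left(-5 - 9\right) + \sqrt{m{\left(-1 \right)} - 5}\right) = \left(-245 - 1008\right) \left(8 \left(-5 - 9\right) + \sqrt{-4 - 5}\right) = - 1253 \left(8 \left(-5 - 9\right) + \sqrt{-9}\right) = - 1253 \left(8 \left(-14\right) + 3 i\right) = - 1253 \left(-112 + 3 i\right) = 140336 - 3759 i$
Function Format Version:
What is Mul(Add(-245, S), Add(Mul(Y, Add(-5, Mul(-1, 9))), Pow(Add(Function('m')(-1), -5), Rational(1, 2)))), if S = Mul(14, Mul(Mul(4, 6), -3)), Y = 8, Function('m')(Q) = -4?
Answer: Add(140336, Mul(-3759, I)) ≈ Add(1.4034e+5, Mul(-3759.0, I))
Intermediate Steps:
S = -1008 (S = Mul(14, Mul(24, -3)) = Mul(14, -72) = -1008)
Mul(Add(-245, S), Add(Mul(Y, Add(-5, Mul(-1, 9))), Pow(Add(Function('m')(-1), -5), Rational(1, 2)))) = Mul(Add(-245, -1008), Add(Mul(8, Add(-5, Mul(-1, 9))), Pow(Add(-4, -5), Rational(1, 2)))) = Mul(-1253, Add(Mul(8, Add(-5, -9)), Pow(-9, Rational(1, 2)))) = Mul(-1253, Add(Mul(8, -14), Mul(3, I))) = Mul(-1253, Add(-112, Mul(3, I))) = Add(140336, Mul(-3759, I))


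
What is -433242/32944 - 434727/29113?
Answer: -189680427/6754216 ≈ -28.083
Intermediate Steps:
-433242/32944 - 434727/29113 = -433242*1/32944 - 434727*1/29113 = -3051/232 - 434727/29113 = -189680427/6754216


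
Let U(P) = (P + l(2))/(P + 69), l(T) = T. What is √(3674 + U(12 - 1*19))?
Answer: √14122546/62 ≈ 60.613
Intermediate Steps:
U(P) = (2 + P)/(69 + P) (U(P) = (P + 2)/(P + 69) = (2 + P)/(69 + P))
√(3674 + U(12 - 1*19)) = √(3674 + (2 + (12 - 1*19))/(69 + (12 - 1*19))) = √(3674 + (2 + (12 - 19))/(69 + (12 - 19))) = √(3674 + (2 - 7)/(69 - 7)) = √(3674 - 5/62) = √(227783/62) = √14122546/62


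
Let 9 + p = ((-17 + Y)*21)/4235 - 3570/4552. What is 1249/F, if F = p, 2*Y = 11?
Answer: -1719848020/13551267 ≈ -126.91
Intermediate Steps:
Y = 11/2 (Y = (½)*11 = 11/2 ≈ 5.5000)
p = -13551267/1376980 (p = -9 + (((-17 + 11/2)*21)/4235 - 3570/4552) = -9 + (-23/2*21*(1/4235) - 3570*1/4552) = -9 + (-483/2*1/4235 - 1785/2276) = -9 + (-69/1210 - 1785/2276) = -9 - 1158447/1376980 = -13551267/1376980 ≈ -9.8413)
F = -13551267/1376980 ≈ -9.8413
1249/F = 1249/(-13551267/1376980) = 1249*(-1376980/13551267) = -1719848020/13551267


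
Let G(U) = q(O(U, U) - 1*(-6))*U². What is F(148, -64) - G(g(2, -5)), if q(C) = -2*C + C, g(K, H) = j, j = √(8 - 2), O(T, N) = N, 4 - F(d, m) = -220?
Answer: 260 + 6*√6 ≈ 274.70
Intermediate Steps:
F(d, m) = 224 (F(d, m) = 4 - 1*(-220) = 4 + 220 = 224)
j = √6 ≈ 2.4495
g(K, H) = √6
q(C) = -C
G(U) = U²*(-6 - U) (G(U) = (-(U - 1*(-6)))*U² = (-(U + 6))*U² = (-(6 + U))*U² = (-6 - U)*U² = U²*(-6 - U))
F(148, -64) - G(g(2, -5)) = 224 - (√6)²*(-6 - √6) = 224 - 6*(-6 - √6) = 224 - (-36 - 6*√6) = 224 + (36 + 6*√6) = 260 + 6*√6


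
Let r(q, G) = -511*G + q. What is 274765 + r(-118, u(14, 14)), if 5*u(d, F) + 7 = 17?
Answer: 273625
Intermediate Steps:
u(d, F) = 2 (u(d, F) = -7/5 + (1/5)*17 = -7/5 + 17/5 = 2)
r(q, G) = q - 511*G
274765 + r(-118, u(14, 14)) = 274765 + (-118 - 511*2) = 274765 + (-118 - 1022) = 274765 - 1140 = 273625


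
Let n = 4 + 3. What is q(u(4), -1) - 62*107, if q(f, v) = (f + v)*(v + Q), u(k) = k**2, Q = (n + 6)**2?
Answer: -4114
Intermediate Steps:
n = 7
Q = 169 (Q = (7 + 6)**2 = 13**2 = 169)
q(f, v) = (169 + v)*(f + v) (q(f, v) = (f + v)*(v + 169) = (f + v)*(169 + v) = (169 + v)*(f + v))
q(u(4), -1) - 62*107 = ((-1)**2 + 169*4**2 + 169*(-1) + 4**2*(-1)) - 62*107 = (1 + 169*16 - 169 + 16*(-1)) - 6634 = (1 + 2704 - 169 - 16) - 6634 = 2520 - 6634 = -4114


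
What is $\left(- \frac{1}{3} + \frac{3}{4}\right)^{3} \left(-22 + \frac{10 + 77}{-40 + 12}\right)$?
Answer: $- \frac{87875}{48384} \approx -1.8162$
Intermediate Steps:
$\left(- \frac{1}{3} + \frac{3}{4}\right)^{3} \left(-22 + \frac{10 + 77}{-40 + 12}\right) = \left(\left(-1\right) \frac{1}{3} + 3 \cdot \frac{1}{4}\right)^{3} \left(-22 + \frac{87}{-28}\right) = \left(- \frac{1}{3} + \frac{3}{4}\right)^{3} \left(-22 + 87 \left(- \frac{1}{28}\right)\right) = \left(\frac{5}{12}\right)^{3} \left(-22 - \frac{87}{28}\right) = \frac{125}{1728} \left(- \frac{703}{28}\right) = - \frac{87875}{48384}$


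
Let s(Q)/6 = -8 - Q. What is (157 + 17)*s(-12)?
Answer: 4176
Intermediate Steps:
s(Q) = -48 - 6*Q (s(Q) = 6*(-8 - Q) = -48 - 6*Q)
(157 + 17)*s(-12) = (157 + 17)*(-48 - 6*(-12)) = 174*(-48 + 72) = 174*24 = 4176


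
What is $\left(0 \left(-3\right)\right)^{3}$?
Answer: $0$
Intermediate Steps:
$\left(0 \left(-3\right)\right)^{3} = 0^{3} = 0$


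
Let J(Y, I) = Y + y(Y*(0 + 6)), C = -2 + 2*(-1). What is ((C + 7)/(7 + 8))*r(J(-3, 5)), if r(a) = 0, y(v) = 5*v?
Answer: 0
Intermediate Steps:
C = -4 (C = -2 - 2 = -4)
J(Y, I) = 31*Y (J(Y, I) = Y + 5*(Y*(0 + 6)) = Y + 5*(Y*6) = Y + 5*(6*Y) = Y + 30*Y = 31*Y)
((C + 7)/(7 + 8))*r(J(-3, 5)) = ((-4 + 7)/(7 + 8))*0 = (3/15)*0 = (3*(1/15))*0 = (⅕)*0 = 0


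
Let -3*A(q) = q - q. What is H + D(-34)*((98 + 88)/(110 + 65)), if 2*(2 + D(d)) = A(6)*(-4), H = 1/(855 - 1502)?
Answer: -240859/113225 ≈ -2.1273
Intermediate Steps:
A(q) = 0 (A(q) = -(q - q)/3 = -1/3*0 = 0)
H = -1/647 (H = 1/(-647) = -1/647 ≈ -0.0015456)
D(d) = -2 (D(d) = -2 + (0*(-4))/2 = -2 + (1/2)*0 = -2 + 0 = -2)
H + D(-34)*((98 + 88)/(110 + 65)) = -1/647 - 2*(98 + 88)/(110 + 65) = -1/647 - 372/175 = -240859/113225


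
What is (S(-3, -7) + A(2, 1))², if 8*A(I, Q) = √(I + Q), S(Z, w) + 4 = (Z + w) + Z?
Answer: (136 - √3)²/64 ≈ 281.69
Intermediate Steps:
S(Z, w) = -4 + w + 2*Z (S(Z, w) = -4 + ((Z + w) + Z) = -4 + (w + 2*Z) = -4 + w + 2*Z)
A(I, Q) = √(I + Q)/8
(S(-3, -7) + A(2, 1))² = ((-4 - 7 + 2*(-3)) + √(2 + 1)/8)² = ((-4 - 7 - 6) + √3/8)² = (-17 + √3/8)²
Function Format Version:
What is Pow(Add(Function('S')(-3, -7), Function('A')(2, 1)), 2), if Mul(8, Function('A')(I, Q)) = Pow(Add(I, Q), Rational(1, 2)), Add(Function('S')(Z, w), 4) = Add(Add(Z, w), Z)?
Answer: Mul(Rational(1, 64), Pow(Add(136, Mul(-1, Pow(3, Rational(1, 2)))), 2)) ≈ 281.69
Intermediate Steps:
Function('S')(Z, w) = Add(-4, w, Mul(2, Z)) (Function('S')(Z, w) = Add(-4, Add(Add(Z, w), Z)) = Add(-4, Add(w, Mul(2, Z))) = Add(-4, w, Mul(2, Z)))
Function('A')(I, Q) = Mul(Rational(1, 8), Pow(Add(I, Q), Rational(1, 2)))
Pow(Add(Function('S')(-3, -7), Function('A')(2, 1)), 2) = Pow(Add(Add(-4, -7, Mul(2, -3)), Mul(Rational(1, 8), Pow(Add(2, 1), Rational(1, 2)))), 2) = Pow(Add(Add(-4, -7, -6), Mul(Rational(1, 8), Pow(3, Rational(1, 2)))), 2) = Pow(Add(-17, Mul(Rational(1, 8), Pow(3, Rational(1, 2)))), 2)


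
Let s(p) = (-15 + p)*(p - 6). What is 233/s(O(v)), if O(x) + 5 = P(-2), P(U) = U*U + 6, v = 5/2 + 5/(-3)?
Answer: 233/10 ≈ 23.300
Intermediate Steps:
v = 5/6 (v = 5*(1/2) + 5*(-1/3) = 5/2 - 5/3 = 5/6 ≈ 0.83333)
P(U) = 6 + U**2 (P(U) = U**2 + 6 = 6 + U**2)
O(x) = 5 (O(x) = -5 + (6 + (-2)**2) = -5 + (6 + 4) = -5 + 10 = 5)
s(p) = (-15 + p)*(-6 + p)
233/s(O(v)) = 233/(90 + 5**2 - 21*5) = 233/(90 + 25 - 105) = 233/10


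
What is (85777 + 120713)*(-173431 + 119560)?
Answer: -11123822790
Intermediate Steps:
(85777 + 120713)*(-173431 + 119560) = 206490*(-53871) = -11123822790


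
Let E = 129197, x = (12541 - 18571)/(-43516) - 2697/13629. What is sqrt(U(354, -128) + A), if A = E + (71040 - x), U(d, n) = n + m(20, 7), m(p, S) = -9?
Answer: sqrt(133536471112741298)/816914 ≈ 447.33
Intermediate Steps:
x = -48457/816914 (x = -6030*(-1/43516) - 2697*1/13629 = 3015/21758 - 899/4543 = -48457/816914 ≈ -0.059317)
U(d, n) = -9 + n (U(d, n) = n - 9 = -9 + n)
A = 163576457075/816914 (A = 129197 + (71040 - 1*(-48457/816914)) = 129197 + (71040 + 48457/816914) = 129197 + 58033619017/816914 = 163576457075/816914 ≈ 2.0024e+5)
sqrt(U(354, -128) + A) = sqrt((-9 - 128) + 163576457075/816914) = sqrt(-137 + 163576457075/816914) = sqrt(163464539857/816914) = sqrt(133536471112741298)/816914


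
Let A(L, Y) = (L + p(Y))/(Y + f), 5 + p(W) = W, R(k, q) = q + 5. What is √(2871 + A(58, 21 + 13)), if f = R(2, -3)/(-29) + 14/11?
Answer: √362381802090/11230 ≈ 53.605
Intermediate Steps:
R(k, q) = 5 + q
f = 384/319 (f = (5 - 3)/(-29) + 14/11 = 2*(-1/29) + 14*(1/11) = -2/29 + 14/11 = 384/319 ≈ 1.2038)
p(W) = -5 + W
A(L, Y) = (-5 + L + Y)/(384/319 + Y) (A(L, Y) = (L + (-5 + Y))/(Y + 384/319) = (-5 + L + Y)/(384/319 + Y))
√(2871 + A(58, 21 + 13)) = √(2871 + 319*(-5 + 58 + (21 + 13))/(384 + 319*(21 + 13))) = √(2871 + 319*(-5 + 58 + 34)/(384 + 319*34)) = √(2871 + 319*87/(384 + 10846)) = √(2871 + 319*87/11230) = √(2871 + 319*(1/11230)*87) = √(2871 + 27753/11230) = √(32269083/11230) = √362381802090/11230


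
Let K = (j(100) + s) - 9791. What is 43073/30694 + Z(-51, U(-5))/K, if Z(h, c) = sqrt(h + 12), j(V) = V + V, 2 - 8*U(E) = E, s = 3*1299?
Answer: 43073/30694 - I*sqrt(39)/5694 ≈ 1.4033 - 0.0010968*I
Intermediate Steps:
s = 3897
U(E) = 1/4 - E/8
j(V) = 2*V
Z(h, c) = sqrt(12 + h)
K = -5694 (K = (2*100 + 3897) - 9791 = (200 + 3897) - 9791 = 4097 - 9791 = -5694)
43073/30694 + Z(-51, U(-5))/K = 43073/30694 + sqrt(12 - 51)/(-5694) = 43073*(1/30694) + sqrt(-39)*(-1/5694) = 43073/30694 + (I*sqrt(39))*(-1/5694) = 43073/30694 - I*sqrt(39)/5694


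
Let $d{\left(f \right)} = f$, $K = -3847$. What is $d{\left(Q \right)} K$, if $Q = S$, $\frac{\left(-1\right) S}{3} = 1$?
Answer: $11541$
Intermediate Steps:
$S = -3$ ($S = \left(-3\right) 1 = -3$)
$Q = -3$
$d{\left(Q \right)} K = \left(-3\right) \left(-3847\right) = 11541$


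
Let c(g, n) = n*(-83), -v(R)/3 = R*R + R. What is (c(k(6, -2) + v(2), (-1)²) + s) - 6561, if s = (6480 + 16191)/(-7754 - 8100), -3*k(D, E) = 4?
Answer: -105356647/15854 ≈ -6645.4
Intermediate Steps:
v(R) = -3*R - 3*R² (v(R) = -3*(R*R + R) = -3*(R² + R) = -3*(R + R²) = -3*R - 3*R²)
k(D, E) = -4/3 (k(D, E) = -⅓*4 = -4/3)
s = -22671/15854 (s = 22671/(-15854) = 22671*(-1/15854) = -22671/15854 ≈ -1.4300)
c(g, n) = -83*n
(c(k(6, -2) + v(2), (-1)²) + s) - 6561 = (-83*(-1)² - 22671/15854) - 6561 = (-83*1 - 22671/15854) - 6561 = (-83 - 22671/15854) - 6561 = -1338553/15854 - 6561 = -105356647/15854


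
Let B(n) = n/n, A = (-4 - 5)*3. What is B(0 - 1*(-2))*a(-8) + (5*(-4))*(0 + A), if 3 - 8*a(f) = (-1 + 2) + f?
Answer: 2165/4 ≈ 541.25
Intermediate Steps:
A = -27 (A = -9*3 = -27)
a(f) = ¼ - f/8 (a(f) = 3/8 - ((-1 + 2) + f)/8 = 3/8 - (1 + f)/8 = 3/8 + (-⅛ - f/8) = ¼ - f/8)
B(n) = 1
B(0 - 1*(-2))*a(-8) + (5*(-4))*(0 + A) = 1*(¼ - ⅛*(-8)) + (5*(-4))*(0 - 27) = 1*(¼ + 1) - 20*(-27) = 1*(5/4) + 540 = 5/4 + 540 = 2165/4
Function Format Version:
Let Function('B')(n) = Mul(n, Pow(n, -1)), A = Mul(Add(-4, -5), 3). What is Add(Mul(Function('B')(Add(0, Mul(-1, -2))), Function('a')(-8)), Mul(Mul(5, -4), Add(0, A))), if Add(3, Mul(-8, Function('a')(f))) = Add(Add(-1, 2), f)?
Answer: Rational(2165, 4) ≈ 541.25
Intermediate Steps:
A = -27 (A = Mul(-9, 3) = -27)
Function('a')(f) = Add(Rational(1, 4), Mul(Rational(-1, 8), f)) (Function('a')(f) = Add(Rational(3, 8), Mul(Rational(-1, 8), Add(Add(-1, 2), f))) = Add(Rational(3, 8), Mul(Rational(-1, 8), Add(1, f))) = Add(Rational(3, 8), Add(Rational(-1, 8), Mul(Rational(-1, 8), f))) = Add(Rational(1, 4), Mul(Rational(-1, 8), f)))
Function('B')(n) = 1
Add(Mul(Function('B')(Add(0, Mul(-1, -2))), Function('a')(-8)), Mul(Mul(5, -4), Add(0, A))) = Add(Mul(1, Add(Rational(1, 4), Mul(Rational(-1, 8), -8))), Mul(Mul(5, -4), Add(0, -27))) = Add(Mul(1, Add(Rational(1, 4), 1)), Mul(-20, -27)) = Add(Mul(1, Rational(5, 4)), 540) = Add(Rational(5, 4), 540) = Rational(2165, 4)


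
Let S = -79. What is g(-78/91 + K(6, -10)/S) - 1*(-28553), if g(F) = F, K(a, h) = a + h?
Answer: 15789363/553 ≈ 28552.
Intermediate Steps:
g(-78/91 + K(6, -10)/S) - 1*(-28553) = (-78/91 + (6 - 10)/(-79)) - 1*(-28553) = (-78*1/91 - 4*(-1/79)) + 28553 = (-6/7 + 4/79) + 28553 = -446/553 + 28553 = 15789363/553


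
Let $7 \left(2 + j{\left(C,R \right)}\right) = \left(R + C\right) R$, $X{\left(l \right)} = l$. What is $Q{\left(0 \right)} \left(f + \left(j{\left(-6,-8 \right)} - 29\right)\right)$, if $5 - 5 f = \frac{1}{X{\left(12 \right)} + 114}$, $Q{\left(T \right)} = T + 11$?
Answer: $- \frac{97031}{630} \approx -154.02$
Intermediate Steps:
$j{\left(C,R \right)} = -2 + \frac{R \left(C + R\right)}{7}$ ($j{\left(C,R \right)} = -2 + \frac{\left(R + C\right) R}{7} = -2 + \frac{\left(C + R\right) R}{7} = -2 + \frac{R \left(C + R\right)}{7}$)
$Q{\left(T \right)} = 11 + T$
$f = \frac{629}{630}$ ($f = 1 - \frac{1}{5 \left(12 + 114\right)} = 1 - \frac{1}{5 \cdot 126} = 1 - \frac{1}{630} = \frac{629}{630} \approx 0.99841$)
$Q{\left(0 \right)} \left(f + \left(j{\left(-6,-8 \right)} - 29\right)\right) = \left(11 + 0\right) \left(\frac{629}{630} + \left(\left(-2 + \frac{\left(-8\right)^{2}}{7} + \frac{1}{7} \left(-6\right) \left(-8\right)\right) - 29\right)\right) = 11 \left(\frac{629}{630} + \left(\left(-2 + \frac{1}{7} \cdot 64 + \frac{48}{7}\right) - 29\right)\right) = 11 \left(\frac{629}{630} + \left(\left(-2 + \frac{64}{7} + \frac{48}{7}\right) - 29\right)\right) = 11 \left(\frac{629}{630} + \left(14 - 29\right)\right) = 11 \left(\frac{629}{630} - 15\right) = 11 \left(- \frac{8821}{630}\right) = - \frac{97031}{630}$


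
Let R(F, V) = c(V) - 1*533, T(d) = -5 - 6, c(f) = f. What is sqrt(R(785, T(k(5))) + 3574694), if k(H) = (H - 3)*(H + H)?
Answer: 5*sqrt(142966) ≈ 1890.5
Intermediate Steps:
k(H) = 2*H*(-3 + H) (k(H) = (-3 + H)*(2*H) = 2*H*(-3 + H))
T(d) = -11
R(F, V) = -533 + V (R(F, V) = V - 1*533 = V - 533 = -533 + V)
sqrt(R(785, T(k(5))) + 3574694) = sqrt((-533 - 11) + 3574694) = sqrt(-544 + 3574694) = sqrt(3574150) = 5*sqrt(142966)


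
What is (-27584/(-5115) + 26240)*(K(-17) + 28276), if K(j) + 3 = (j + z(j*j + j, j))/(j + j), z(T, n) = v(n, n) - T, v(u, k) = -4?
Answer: 4302893760160/5797 ≈ 7.4226e+8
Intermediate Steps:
z(T, n) = -4 - T
K(j) = -3 + (-4 - j**2)/(2*j) (K(j) = -3 + (j + (-4 - (j*j + j)))/(j + j) = -3 + (j + (-4 - (j**2 + j)))/((2*j)) = -3 + (j + (-4 - (j + j**2)))*(1/(2*j)) = -3 + (j + (-4 + (-j - j**2)))*(1/(2*j)) = -3 + (j + (-4 - j - j**2))*(1/(2*j)) = -3 + (-4 - j**2)*(1/(2*j)) = -3 + (-4 - j**2)/(2*j))
(-27584/(-5115) + 26240)*(K(-17) + 28276) = (-27584/(-5115) + 26240)*((-3 - 2/(-17) - 1/2*(-17)) + 28276) = (-27584*(-1/5115) + 26240)*((-3 - 2*(-1/17) + 17/2) + 28276) = (27584/5115 + 26240)*((-3 + 2/17 + 17/2) + 28276) = 134245184*(191/34 + 28276)/5115 = (134245184/5115)*(961575/34) = 4302893760160/5797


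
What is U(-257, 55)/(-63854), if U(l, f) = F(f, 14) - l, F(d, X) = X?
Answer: -271/63854 ≈ -0.0042441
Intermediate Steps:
U(l, f) = 14 - l
U(-257, 55)/(-63854) = (14 - 1*(-257))/(-63854) = (14 + 257)*(-1/63854) = 271*(-1/63854) = -271/63854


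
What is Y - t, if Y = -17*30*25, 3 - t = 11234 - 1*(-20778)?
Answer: 19259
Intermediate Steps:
t = -32009 (t = 3 - (11234 - 1*(-20778)) = 3 - (11234 + 20778) = 3 - 1*32012 = 3 - 32012 = -32009)
Y = -12750 (Y = -510*25 = -12750)
Y - t = -12750 - 1*(-32009) = -12750 + 32009 = 19259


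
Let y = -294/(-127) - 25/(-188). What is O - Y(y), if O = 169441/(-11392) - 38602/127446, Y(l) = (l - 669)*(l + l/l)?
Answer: 59049418918594935421/25864217738299776 ≈ 2283.1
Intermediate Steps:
y = 58447/23876 (y = -294*(-1/127) - 25*(-1/188) = 294/127 + 25/188 = 58447/23876 ≈ 2.4479)
Y(l) = (1 + l)*(-669 + l) (Y(l) = (-669 + l)*(l + 1) = (-669 + l)*(1 + l) = (1 + l)*(-669 + l))
O = -11017165835/725932416 (O = 169441*(-1/11392) - 38602*1/127446 = -169441/11392 - 19301/63723 = -11017165835/725932416 ≈ -15.177)
O - Y(y) = -11017165835/725932416 - (-669 + (58447/23876)² - 668*58447/23876) = -11017165835/725932416 - (-669 + 3416051809/570063376 - 9760649/5969) = -11017165835/725932416 - 1*(-1310137368831/570063376) = -11017165835/725932416 + 1310137368831/570063376 = 59049418918594935421/25864217738299776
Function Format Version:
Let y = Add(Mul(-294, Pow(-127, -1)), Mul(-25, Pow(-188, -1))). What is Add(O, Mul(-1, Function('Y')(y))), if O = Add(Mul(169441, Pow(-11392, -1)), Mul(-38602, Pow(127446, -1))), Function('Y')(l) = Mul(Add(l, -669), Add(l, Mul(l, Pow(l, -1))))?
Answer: Rational(59049418918594935421, 25864217738299776) ≈ 2283.1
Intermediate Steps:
y = Rational(58447, 23876) (y = Add(Mul(-294, Rational(-1, 127)), Mul(-25, Rational(-1, 188))) = Add(Rational(294, 127), Rational(25, 188)) = Rational(58447, 23876) ≈ 2.4479)
Function('Y')(l) = Mul(Add(1, l), Add(-669, l)) (Function('Y')(l) = Mul(Add(-669, l), Add(l, 1)) = Mul(Add(-669, l), Add(1, l)) = Mul(Add(1, l), Add(-669, l)))
O = Rational(-11017165835, 725932416) (O = Add(Mul(169441, Rational(-1, 11392)), Mul(-38602, Rational(1, 127446))) = Add(Rational(-169441, 11392), Rational(-19301, 63723)) = Rational(-11017165835, 725932416) ≈ -15.177)
Add(O, Mul(-1, Function('Y')(y))) = Add(Rational(-11017165835, 725932416), Mul(-1, Add(-669, Pow(Rational(58447, 23876), 2), Mul(-668, Rational(58447, 23876))))) = Add(Rational(-11017165835, 725932416), Mul(-1, Add(-669, Rational(3416051809, 570063376), Rational(-9760649, 5969)))) = Add(Rational(-11017165835, 725932416), Mul(-1, Rational(-1310137368831, 570063376))) = Add(Rational(-11017165835, 725932416), Rational(1310137368831, 570063376)) = Rational(59049418918594935421, 25864217738299776)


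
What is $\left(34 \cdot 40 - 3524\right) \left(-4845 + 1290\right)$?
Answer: $7693020$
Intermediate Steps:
$\left(34 \cdot 40 - 3524\right) \left(-4845 + 1290\right) = \left(1360 - 3524\right) \left(-3555\right) = \left(-2164\right) \left(-3555\right) = 7693020$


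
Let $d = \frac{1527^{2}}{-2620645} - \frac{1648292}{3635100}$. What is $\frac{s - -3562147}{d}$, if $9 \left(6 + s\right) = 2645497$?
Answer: $- \frac{918356229911371825}{319891406906} \approx -2.8708 \cdot 10^{6}$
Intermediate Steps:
$s = \frac{2645443}{9}$ ($s = -6 + \frac{1}{9} \cdot 2645497 = -6 + \frac{2645497}{9} = \frac{2645443}{9} \approx 2.9394 \cdot 10^{5}$)
$d = - \frac{639782813812}{476315331975}$ ($d = 2331729 \left(- \frac{1}{2620645}\right) - \frac{412073}{908775} = - \frac{2331729}{2620645} - \frac{412073}{908775} = - \frac{639782813812}{476315331975} \approx -1.3432$)
$\frac{s - -3562147}{d} = \frac{\frac{2645443}{9} - -3562147}{- \frac{639782813812}{476315331975}} = \left(\frac{2645443}{9} + 3562147\right) \left(- \frac{476315331975}{639782813812}\right) = \frac{34704766}{9} \left(- \frac{476315331975}{639782813812}\right) = - \frac{918356229911371825}{319891406906}$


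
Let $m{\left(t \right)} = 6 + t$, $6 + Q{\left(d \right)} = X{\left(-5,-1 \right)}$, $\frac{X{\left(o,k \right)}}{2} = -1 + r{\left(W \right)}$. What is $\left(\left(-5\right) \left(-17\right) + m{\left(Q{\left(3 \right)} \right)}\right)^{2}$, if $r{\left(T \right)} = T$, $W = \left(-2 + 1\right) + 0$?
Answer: $6561$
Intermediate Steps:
$W = -1$ ($W = -1 + 0 = -1$)
$X{\left(o,k \right)} = -4$ ($X{\left(o,k \right)} = 2 \left(-1 - 1\right) = 2 \left(-2\right) = -4$)
$Q{\left(d \right)} = -10$ ($Q{\left(d \right)} = -6 - 4 = -10$)
$\left(\left(-5\right) \left(-17\right) + m{\left(Q{\left(3 \right)} \right)}\right)^{2} = \left(\left(-5\right) \left(-17\right) + \left(6 - 10\right)\right)^{2} = \left(85 - 4\right)^{2} = 81^{2} = 6561$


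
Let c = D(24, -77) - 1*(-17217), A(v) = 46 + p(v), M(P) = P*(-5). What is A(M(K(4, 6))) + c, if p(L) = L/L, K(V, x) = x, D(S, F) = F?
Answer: 17187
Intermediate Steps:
M(P) = -5*P
p(L) = 1
A(v) = 47 (A(v) = 46 + 1 = 47)
c = 17140 (c = -77 - 1*(-17217) = -77 + 17217 = 17140)
A(M(K(4, 6))) + c = 47 + 17140 = 17187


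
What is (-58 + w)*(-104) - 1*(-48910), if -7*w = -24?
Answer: 382098/7 ≈ 54585.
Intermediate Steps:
w = 24/7 (w = -1/7*(-24) = 24/7 ≈ 3.4286)
(-58 + w)*(-104) - 1*(-48910) = (-58 + 24/7)*(-104) - 1*(-48910) = -382/7*(-104) + 48910 = 39728/7 + 48910 = 382098/7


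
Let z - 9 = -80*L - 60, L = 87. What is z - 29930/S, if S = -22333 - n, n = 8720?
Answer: -217682653/31053 ≈ -7010.0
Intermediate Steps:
S = -31053 (S = -22333 - 1*8720 = -22333 - 8720 = -31053)
z = -7011 (z = 9 + (-80*87 - 60) = 9 + (-6960 - 60) = 9 - 7020 = -7011)
z - 29930/S = -7011 - 29930/(-31053) = -7011 - 29930*(-1)/31053 = -7011 - 1*(-29930/31053) = -7011 + 29930/31053 = -217682653/31053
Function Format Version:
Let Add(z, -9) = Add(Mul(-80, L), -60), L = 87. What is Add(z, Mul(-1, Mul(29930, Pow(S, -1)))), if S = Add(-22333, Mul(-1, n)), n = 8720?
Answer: Rational(-217682653, 31053) ≈ -7010.0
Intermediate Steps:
S = -31053 (S = Add(-22333, Mul(-1, 8720)) = Add(-22333, -8720) = -31053)
z = -7011 (z = Add(9, Add(Mul(-80, 87), -60)) = Add(9, Add(-6960, -60)) = Add(9, -7020) = -7011)
Add(z, Mul(-1, Mul(29930, Pow(S, -1)))) = Add(-7011, Mul(-1, Mul(29930, Pow(-31053, -1)))) = Add(-7011, Mul(-1, Mul(29930, Rational(-1, 31053)))) = Add(-7011, Mul(-1, Rational(-29930, 31053))) = Add(-7011, Rational(29930, 31053)) = Rational(-217682653, 31053)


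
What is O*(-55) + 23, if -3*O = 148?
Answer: 8209/3 ≈ 2736.3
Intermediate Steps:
O = -148/3 (O = -⅓*148 = -148/3 ≈ -49.333)
O*(-55) + 23 = -148/3*(-55) + 23 = 8140/3 + 23 = 8209/3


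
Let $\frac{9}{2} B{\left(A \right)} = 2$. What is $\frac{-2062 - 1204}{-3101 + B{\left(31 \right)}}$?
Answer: $\frac{29394}{27905} \approx 1.0534$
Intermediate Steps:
$B{\left(A \right)} = \frac{4}{9}$ ($B{\left(A \right)} = \frac{2}{9} \cdot 2 = \frac{4}{9}$)
$\frac{-2062 - 1204}{-3101 + B{\left(31 \right)}} = \frac{-2062 - 1204}{-3101 + \frac{4}{9}} = - \frac{3266}{- \frac{27905}{9}} = \left(-3266\right) \left(- \frac{9}{27905}\right) = \frac{29394}{27905}$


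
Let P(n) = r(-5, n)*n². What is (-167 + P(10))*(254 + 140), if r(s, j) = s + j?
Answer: 131202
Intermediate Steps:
r(s, j) = j + s
P(n) = n²*(-5 + n) (P(n) = (n - 5)*n² = (-5 + n)*n² = n²*(-5 + n))
(-167 + P(10))*(254 + 140) = (-167 + 10²*(-5 + 10))*(254 + 140) = (-167 + 100*5)*394 = (-167 + 500)*394 = 333*394 = 131202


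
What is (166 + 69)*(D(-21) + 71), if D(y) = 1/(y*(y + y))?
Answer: 14716405/882 ≈ 16685.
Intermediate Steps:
D(y) = 1/(2*y²) (D(y) = 1/(y*(2*y)) = 1/(2*y²))
(166 + 69)*(D(-21) + 71) = (166 + 69)*((½)/(-21)² + 71) = 235*((½)*(1/441) + 71) = 235*(1/882 + 71) = 235*(62623/882) = 14716405/882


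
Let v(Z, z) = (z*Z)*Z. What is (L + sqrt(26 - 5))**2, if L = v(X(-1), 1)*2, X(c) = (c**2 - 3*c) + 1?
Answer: (50 + sqrt(21))**2 ≈ 2979.3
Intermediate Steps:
X(c) = 1 + c**2 - 3*c
v(Z, z) = z*Z**2 (v(Z, z) = (Z*z)*Z = z*Z**2)
L = 50 (L = (1*(1 + (-1)**2 - 3*(-1))**2)*2 = (1*(1 + 1 + 3)**2)*2 = (1*5**2)*2 = (1*25)*2 = 25*2 = 50)
(L + sqrt(26 - 5))**2 = (50 + sqrt(26 - 5))**2 = (50 + sqrt(21))**2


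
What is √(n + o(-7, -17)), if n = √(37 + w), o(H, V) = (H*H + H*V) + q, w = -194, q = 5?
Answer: √(173 + I*√157) ≈ 13.162 + 0.47601*I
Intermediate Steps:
o(H, V) = 5 + H² + H*V (o(H, V) = (H*H + H*V) + 5 = (H² + H*V) + 5 = 5 + H² + H*V)
n = I*√157 (n = √(37 - 194) = √(-157) = I*√157 ≈ 12.53*I)
√(n + o(-7, -17)) = √(I*√157 + (5 + (-7)² - 7*(-17))) = √(I*√157 + (5 + 49 + 119)) = √(I*√157 + 173) = √(173 + I*√157)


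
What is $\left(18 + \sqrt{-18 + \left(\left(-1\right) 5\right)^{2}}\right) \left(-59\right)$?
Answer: $-1062 - 59 \sqrt{7} \approx -1218.1$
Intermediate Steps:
$\left(18 + \sqrt{-18 + \left(\left(-1\right) 5\right)^{2}}\right) \left(-59\right) = \left(18 + \sqrt{-18 + \left(-5\right)^{2}}\right) \left(-59\right) = \left(18 + \sqrt{-18 + 25}\right) \left(-59\right) = \left(18 + \sqrt{7}\right) \left(-59\right) = -1062 - 59 \sqrt{7}$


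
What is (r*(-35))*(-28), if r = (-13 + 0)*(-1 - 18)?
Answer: 242060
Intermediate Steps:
r = 247 (r = -13*(-19) = 247)
(r*(-35))*(-28) = (247*(-35))*(-28) = -8645*(-28) = 242060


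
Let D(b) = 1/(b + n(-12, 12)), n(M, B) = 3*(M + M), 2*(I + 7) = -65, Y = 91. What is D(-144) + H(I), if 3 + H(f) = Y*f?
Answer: -777061/216 ≈ -3597.5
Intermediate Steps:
I = -79/2 (I = -7 + (½)*(-65) = -7 - 65/2 = -79/2 ≈ -39.500)
n(M, B) = 6*M (n(M, B) = 3*(2*M) = 6*M)
H(f) = -3 + 91*f
D(b) = 1/(-72 + b) (D(b) = 1/(b + 6*(-12)) = 1/(b - 72) = 1/(-72 + b))
D(-144) + H(I) = 1/(-72 - 144) + (-3 + 91*(-79/2)) = 1/(-216) + (-3 - 7189/2) = -1/216 - 7195/2 = -777061/216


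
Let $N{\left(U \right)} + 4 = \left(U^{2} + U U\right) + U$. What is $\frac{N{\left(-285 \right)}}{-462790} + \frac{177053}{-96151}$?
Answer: $- \frac{97530300181}{44497721290} \approx -2.1918$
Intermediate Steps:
$N{\left(U \right)} = -4 + U + 2 U^{2}$ ($N{\left(U \right)} = -4 + \left(\left(U^{2} + U U\right) + U\right) = -4 + \left(\left(U^{2} + U^{2}\right) + U\right) = -4 + \left(2 U^{2} + U\right) = -4 + \left(U + 2 U^{2}\right) = -4 + U + 2 U^{2}$)
$\frac{N{\left(-285 \right)}}{-462790} + \frac{177053}{-96151} = \frac{-4 - 285 + 2 \left(-285\right)^{2}}{-462790} + \frac{177053}{-96151} = \left(-4 - 285 + 2 \cdot 81225\right) \left(- \frac{1}{462790}\right) + 177053 \left(- \frac{1}{96151}\right) = \left(-4 - 285 + 162450\right) \left(- \frac{1}{462790}\right) - \frac{177053}{96151} = 162161 \left(- \frac{1}{462790}\right) - \frac{177053}{96151} = - \frac{162161}{462790} - \frac{177053}{96151} = - \frac{97530300181}{44497721290}$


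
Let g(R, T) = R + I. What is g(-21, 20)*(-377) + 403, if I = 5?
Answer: 6435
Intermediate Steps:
g(R, T) = 5 + R (g(R, T) = R + 5 = 5 + R)
g(-21, 20)*(-377) + 403 = (5 - 21)*(-377) + 403 = -16*(-377) + 403 = 6032 + 403 = 6435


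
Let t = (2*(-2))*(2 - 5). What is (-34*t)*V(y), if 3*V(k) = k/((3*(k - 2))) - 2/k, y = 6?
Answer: -68/3 ≈ -22.667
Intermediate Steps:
V(k) = -2/(3*k) + k/(3*(-6 + 3*k)) (V(k) = (k/((3*(k - 2))) - 2/k)/3 = (k/((3*(-2 + k))) - 2/k)/3 = (k/(-6 + 3*k) - 2/k)/3 = (-2/k + k/(-6 + 3*k))/3 = -2/(3*k) + k/(3*(-6 + 3*k)))
t = 12 (t = -4*(-3) = 12)
(-34*t)*V(y) = (-34*12)*((1/9)*(12 + 6**2 - 6*6)/(6*(-2 + 6))) = -136*(12 + 36 - 36)/(3*6*4) = -136*12/(3*6*4) = -408*1/18 = -68/3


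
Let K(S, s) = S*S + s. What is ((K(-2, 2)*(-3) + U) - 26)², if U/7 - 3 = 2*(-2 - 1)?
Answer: 4225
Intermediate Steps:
U = -21 (U = 21 + 7*(2*(-2 - 1)) = 21 + 7*(2*(-3)) = 21 + 7*(-6) = 21 - 42 = -21)
K(S, s) = s + S² (K(S, s) = S² + s = s + S²)
((K(-2, 2)*(-3) + U) - 26)² = (((2 + (-2)²)*(-3) - 21) - 26)² = (((2 + 4)*(-3) - 21) - 26)² = ((6*(-3) - 21) - 26)² = ((-18 - 21) - 26)² = (-39 - 26)² = (-65)² = 4225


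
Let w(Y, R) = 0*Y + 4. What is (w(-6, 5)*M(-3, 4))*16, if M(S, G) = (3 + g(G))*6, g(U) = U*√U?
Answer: 4224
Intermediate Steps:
g(U) = U^(3/2)
w(Y, R) = 4 (w(Y, R) = 0 + 4 = 4)
M(S, G) = 18 + 6*G^(3/2) (M(S, G) = (3 + G^(3/2))*6 = 18 + 6*G^(3/2))
(w(-6, 5)*M(-3, 4))*16 = (4*(18 + 6*4^(3/2)))*16 = (4*(18 + 6*8))*16 = (4*(18 + 48))*16 = (4*66)*16 = 264*16 = 4224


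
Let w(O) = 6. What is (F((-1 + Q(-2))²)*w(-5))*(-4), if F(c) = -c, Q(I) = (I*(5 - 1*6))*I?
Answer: 600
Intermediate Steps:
Q(I) = -I² (Q(I) = (I*(5 - 6))*I = (I*(-1))*I = (-I)*I = -I²)
(F((-1 + Q(-2))²)*w(-5))*(-4) = (-(-1 - 1*(-2)²)²*6)*(-4) = (-(-1 - 1*4)²*6)*(-4) = (-(-1 - 4)²*6)*(-4) = (-1*(-5)²*6)*(-4) = (-1*25*6)*(-4) = -25*6*(-4) = -150*(-4) = 600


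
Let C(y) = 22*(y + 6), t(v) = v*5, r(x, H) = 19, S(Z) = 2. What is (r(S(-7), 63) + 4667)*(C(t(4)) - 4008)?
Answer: -16101096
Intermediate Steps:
t(v) = 5*v
C(y) = 132 + 22*y (C(y) = 22*(6 + y) = 132 + 22*y)
(r(S(-7), 63) + 4667)*(C(t(4)) - 4008) = (19 + 4667)*((132 + 22*(5*4)) - 4008) = 4686*((132 + 22*20) - 4008) = 4686*((132 + 440) - 4008) = 4686*(572 - 4008) = 4686*(-3436) = -16101096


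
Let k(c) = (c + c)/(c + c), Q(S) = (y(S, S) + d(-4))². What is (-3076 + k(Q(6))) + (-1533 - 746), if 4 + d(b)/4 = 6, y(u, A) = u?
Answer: -5354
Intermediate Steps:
d(b) = 8 (d(b) = -16 + 4*6 = -16 + 24 = 8)
Q(S) = (8 + S)² (Q(S) = (S + 8)² = (8 + S)²)
k(c) = 1 (k(c) = (2*c)/((2*c)) = (2*c)*(1/(2*c)) = 1)
(-3076 + k(Q(6))) + (-1533 - 746) = (-3076 + 1) + (-1533 - 746) = -3075 - 2279 = -5354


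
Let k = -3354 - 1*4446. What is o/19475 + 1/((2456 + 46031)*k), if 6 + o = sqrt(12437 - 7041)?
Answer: -90768443/294616709400 + 2*sqrt(1349)/19475 ≈ 0.0034638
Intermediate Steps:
o = -6 + 2*sqrt(1349) (o = -6 + sqrt(12437 - 7041) = -6 + sqrt(5396) = -6 + 2*sqrt(1349) ≈ 67.458)
k = -7800 (k = -3354 - 4446 = -7800)
o/19475 + 1/((2456 + 46031)*k) = (-6 + 2*sqrt(1349))/19475 + 1/((2456 + 46031)*(-7800)) = (-6 + 2*sqrt(1349))*(1/19475) - 1/7800/48487 = (-6/19475 + 2*sqrt(1349)/19475) + (1/48487)*(-1/7800) = (-6/19475 + 2*sqrt(1349)/19475) - 1/378198600 = -90768443/294616709400 + 2*sqrt(1349)/19475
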